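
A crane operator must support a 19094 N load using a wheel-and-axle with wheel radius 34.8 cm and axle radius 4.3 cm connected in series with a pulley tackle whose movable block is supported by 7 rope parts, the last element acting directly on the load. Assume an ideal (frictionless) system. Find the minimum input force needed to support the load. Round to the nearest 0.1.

337.0 N

Wheel-and-axle MA = R/r = 34.8/4.3 = 8.093.
Block-and-tackle MA = number of supporting rope parts = 7.
Combined ideal MA = 8.093 × 7 = 56.651.
Effort = load / MA = 19094 / 56.651 = 337.05 N.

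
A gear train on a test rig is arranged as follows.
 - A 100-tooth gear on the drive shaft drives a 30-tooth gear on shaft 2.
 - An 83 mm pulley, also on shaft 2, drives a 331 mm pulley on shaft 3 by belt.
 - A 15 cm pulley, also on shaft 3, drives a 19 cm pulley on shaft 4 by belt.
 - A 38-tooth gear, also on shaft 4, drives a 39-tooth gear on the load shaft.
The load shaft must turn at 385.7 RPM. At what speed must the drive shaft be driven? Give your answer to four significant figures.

Overall ratio R = 0.3 × 3.988 × 1.2667 × 1.0263 = 1.5553.
Required input speed = output speed × R = 385.7 × 1.5553 = 599.88 RPM.

599.9 RPM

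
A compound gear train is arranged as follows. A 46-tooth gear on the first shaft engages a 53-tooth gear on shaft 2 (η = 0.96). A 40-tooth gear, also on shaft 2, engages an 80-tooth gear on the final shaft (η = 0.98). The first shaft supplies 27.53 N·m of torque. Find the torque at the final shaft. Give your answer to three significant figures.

Gear mesh: ratio = 53/46 = 1.1522; torque at shaft 2 = 27.53 × 1.1522 × 0.96 = 30.451 N·m.
Gear mesh: ratio = 80/40 = 2; torque at the final shaft = 30.451 × 2 × 0.98 = 59.683 N·m.

59.7 N·m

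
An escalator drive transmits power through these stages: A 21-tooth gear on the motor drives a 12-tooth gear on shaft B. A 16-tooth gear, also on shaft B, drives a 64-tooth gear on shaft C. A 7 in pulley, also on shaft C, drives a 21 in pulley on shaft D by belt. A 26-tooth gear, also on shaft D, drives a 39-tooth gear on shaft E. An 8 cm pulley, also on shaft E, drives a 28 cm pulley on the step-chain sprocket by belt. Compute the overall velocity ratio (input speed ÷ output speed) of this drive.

Each stage contributes driven/driver: gear mesh 12/21 = 0.57143, gear mesh 64/16 = 4, belt 21/7 = 3, gear mesh 39/26 = 1.5, belt 28/8 = 3.5.
Overall: 0.57143 × 4 × 3 × 1.5 × 3.5 = 36.

36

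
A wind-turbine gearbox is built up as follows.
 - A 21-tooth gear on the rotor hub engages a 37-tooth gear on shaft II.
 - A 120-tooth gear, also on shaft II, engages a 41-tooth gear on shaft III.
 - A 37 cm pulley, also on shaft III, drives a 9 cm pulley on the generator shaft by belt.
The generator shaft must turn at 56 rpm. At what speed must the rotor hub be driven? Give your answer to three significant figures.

Overall ratio R = 1.7619 × 0.34167 × 0.24324 = 0.14643.
Required input speed = output speed × R = 56 × 0.14643 = 8.2 rpm.

8.20 rpm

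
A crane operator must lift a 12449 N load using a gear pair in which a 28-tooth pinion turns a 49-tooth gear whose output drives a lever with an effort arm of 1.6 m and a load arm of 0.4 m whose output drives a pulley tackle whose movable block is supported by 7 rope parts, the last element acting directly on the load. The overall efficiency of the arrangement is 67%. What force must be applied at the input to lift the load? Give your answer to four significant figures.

Gear pair MA = 49/28 = 1.75.
Lever MA = effort arm / load arm = 1.6/0.4 = 4.
Block-and-tackle MA = number of supporting rope parts = 7.
Combined ideal MA = 1.75 × 4 × 7 = 49.
Actual MA = 49 × 0.67 = 32.83.
Effort = load / actual MA = 12449 / 32.83 = 379.2 N.

379.2 N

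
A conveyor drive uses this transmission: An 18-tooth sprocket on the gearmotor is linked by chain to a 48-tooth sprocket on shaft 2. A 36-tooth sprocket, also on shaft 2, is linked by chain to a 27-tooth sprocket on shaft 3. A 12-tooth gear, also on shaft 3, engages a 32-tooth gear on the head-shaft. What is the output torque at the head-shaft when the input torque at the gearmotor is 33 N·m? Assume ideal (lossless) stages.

After the chain (48/18): 33 × 2.6667 = 88 N·m
After the chain (27/36): 88 × 0.75 = 66 N·m
After the gear mesh (32/12): 66 × 2.6667 = 176 N·m

176 N·m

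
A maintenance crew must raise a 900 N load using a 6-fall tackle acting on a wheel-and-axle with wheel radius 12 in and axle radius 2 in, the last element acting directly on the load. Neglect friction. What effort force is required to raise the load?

Block-and-tackle MA = number of supporting rope parts = 6.
Wheel-and-axle MA = R/r = 12/2 = 6.
Combined ideal MA = 6 × 6 = 36.
Effort = load / MA = 900 / 36 = 25 N.

25 N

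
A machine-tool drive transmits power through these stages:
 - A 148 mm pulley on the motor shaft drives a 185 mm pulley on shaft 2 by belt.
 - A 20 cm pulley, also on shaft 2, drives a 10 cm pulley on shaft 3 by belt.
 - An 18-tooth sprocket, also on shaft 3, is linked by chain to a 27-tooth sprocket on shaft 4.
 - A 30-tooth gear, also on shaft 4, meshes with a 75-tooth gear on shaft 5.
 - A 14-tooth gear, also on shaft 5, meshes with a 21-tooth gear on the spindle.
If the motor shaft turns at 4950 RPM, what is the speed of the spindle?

1408 RPM

Belt: ratio = 185/148 = 1.25, so shaft 2 turns at 4950 / 1.25 = 3960 RPM.
Belt: ratio = 10/20 = 0.5, so shaft 3 turns at 3960 / 0.5 = 7920 RPM.
Chain: ratio = 27/18 = 1.5, so shaft 4 turns at 7920 / 1.5 = 5280 RPM.
Gear mesh: ratio = 75/30 = 2.5, so shaft 5 turns at 5280 / 2.5 = 2112 RPM.
Gear mesh: ratio = 21/14 = 1.5, so the spindle turns at 2112 / 1.5 = 1408 RPM.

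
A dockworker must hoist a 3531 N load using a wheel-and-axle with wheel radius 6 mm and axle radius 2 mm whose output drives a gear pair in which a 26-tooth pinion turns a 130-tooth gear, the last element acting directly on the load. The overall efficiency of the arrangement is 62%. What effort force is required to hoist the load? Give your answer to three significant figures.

380 N

Wheel-and-axle MA = R/r = 6/2 = 3.
Gear pair MA = 130/26 = 5.
Combined ideal MA = 3 × 5 = 15.
Actual MA = 15 × 0.62 = 9.3.
Effort = load / actual MA = 3531 / 9.3 = 379.68 N.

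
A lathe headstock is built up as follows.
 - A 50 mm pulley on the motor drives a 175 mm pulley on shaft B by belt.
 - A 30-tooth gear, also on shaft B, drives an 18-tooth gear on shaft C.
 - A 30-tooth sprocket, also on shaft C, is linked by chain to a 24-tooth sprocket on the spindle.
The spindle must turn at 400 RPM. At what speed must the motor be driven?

Overall ratio R = 3.5 × 0.6 × 0.8 = 1.68.
Required input speed = output speed × R = 400 × 1.68 = 672 RPM.

672 RPM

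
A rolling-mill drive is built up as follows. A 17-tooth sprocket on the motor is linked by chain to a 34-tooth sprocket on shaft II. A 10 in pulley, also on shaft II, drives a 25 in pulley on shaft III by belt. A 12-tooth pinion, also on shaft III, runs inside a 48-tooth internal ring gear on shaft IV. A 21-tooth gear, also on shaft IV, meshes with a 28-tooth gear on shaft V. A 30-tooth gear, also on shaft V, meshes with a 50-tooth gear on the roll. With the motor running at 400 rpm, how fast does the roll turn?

chain 34/17 = 2 → 400/2 = 200 rpm
belt 25/10 = 2.5 → 200/2.5 = 80 rpm
internal gear 48/12 = 4 → 80/4 = 20 rpm
gear mesh 28/21 = 1.3333 → 20/1.3333 = 15 rpm
gear mesh 50/30 = 1.6667 → 15/1.6667 = 9 rpm

9 rpm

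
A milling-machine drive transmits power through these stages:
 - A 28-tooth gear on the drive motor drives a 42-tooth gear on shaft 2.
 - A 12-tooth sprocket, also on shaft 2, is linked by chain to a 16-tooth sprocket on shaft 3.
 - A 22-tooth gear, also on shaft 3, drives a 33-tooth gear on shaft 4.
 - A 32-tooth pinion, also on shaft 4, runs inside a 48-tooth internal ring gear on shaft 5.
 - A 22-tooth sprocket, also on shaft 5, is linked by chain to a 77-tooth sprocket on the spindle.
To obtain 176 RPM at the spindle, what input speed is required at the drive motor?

2772 RPM

Overall ratio R = 1.5 × 1.3333 × 1.5 × 1.5 × 3.5 = 15.75.
Required input speed = output speed × R = 176 × 15.75 = 2772 RPM.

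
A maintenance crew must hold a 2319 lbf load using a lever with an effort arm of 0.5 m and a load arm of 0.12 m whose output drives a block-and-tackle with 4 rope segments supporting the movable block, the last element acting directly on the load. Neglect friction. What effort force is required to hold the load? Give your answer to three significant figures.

139 lbf

Lever MA = effort arm / load arm = 0.5/0.12 = 4.1667.
Block-and-tackle MA = number of supporting rope parts = 4.
Combined ideal MA = 4.1667 × 4 = 16.667.
Effort = load / MA = 2319 / 16.667 = 139.14 lbf.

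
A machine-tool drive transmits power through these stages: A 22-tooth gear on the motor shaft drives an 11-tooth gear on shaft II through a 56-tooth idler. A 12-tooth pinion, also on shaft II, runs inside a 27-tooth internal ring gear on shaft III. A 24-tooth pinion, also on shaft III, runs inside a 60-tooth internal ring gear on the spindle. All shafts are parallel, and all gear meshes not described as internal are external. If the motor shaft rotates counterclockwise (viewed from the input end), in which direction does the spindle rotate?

counterclockwise

the motor shaft → shaft II: driver → idler → driven is 2 external meshes, 2 reversals → CCW.
shaft II → shaft III: internal mesh, same direction → CCW.
shaft III → the spindle: internal mesh, same direction → CCW.
2 reversals in total — an even number — so the spindle turns the same way as the motor shaft.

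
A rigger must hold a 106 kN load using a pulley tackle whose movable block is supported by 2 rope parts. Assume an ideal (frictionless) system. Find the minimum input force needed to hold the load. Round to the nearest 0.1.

Block-and-tackle MA = number of supporting rope parts = 2.
Effort = load / MA = 106 / 2 = 53 kN.

53.0 kN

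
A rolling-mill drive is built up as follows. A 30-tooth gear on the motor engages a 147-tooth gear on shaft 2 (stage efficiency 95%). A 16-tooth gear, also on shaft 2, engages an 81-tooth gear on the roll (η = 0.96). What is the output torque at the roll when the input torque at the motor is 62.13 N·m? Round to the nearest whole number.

1406 N·m

Gear mesh: ratio = 147/30 = 4.9; torque at shaft 2 = 62.13 × 4.9 × 0.95 = 289.22 N·m.
Gear mesh: ratio = 81/16 = 5.0625; torque at the roll = 289.22 × 5.0625 × 0.96 = 1405.6 N·m.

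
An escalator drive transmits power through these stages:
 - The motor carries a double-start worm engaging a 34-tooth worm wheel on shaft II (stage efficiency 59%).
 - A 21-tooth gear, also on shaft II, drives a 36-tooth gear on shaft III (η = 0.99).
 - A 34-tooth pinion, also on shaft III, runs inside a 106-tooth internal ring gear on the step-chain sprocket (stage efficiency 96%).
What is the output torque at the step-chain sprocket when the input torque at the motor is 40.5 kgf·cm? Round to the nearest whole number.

After the worm (34/2): 40.5 × 17 × 0.59 = 406.21 kgf·cm
After the gear mesh (36/21): 406.21 × 1.7143 × 0.99 = 689.4 kgf·cm
After the internal gear (106/34): 689.4 × 3.1176 × 0.96 = 2063.3 kgf·cm

2063 kgf·cm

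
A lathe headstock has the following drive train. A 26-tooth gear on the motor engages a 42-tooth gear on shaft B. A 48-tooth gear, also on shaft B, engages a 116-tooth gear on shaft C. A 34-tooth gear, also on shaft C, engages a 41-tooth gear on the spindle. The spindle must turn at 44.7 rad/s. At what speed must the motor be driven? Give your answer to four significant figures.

210.4 rad/s

Overall ratio R = 1.6154 × 2.4167 × 1.2059 = 4.7076.
Required input speed = output speed × R = 44.7 × 4.7076 = 210.43 rad/s.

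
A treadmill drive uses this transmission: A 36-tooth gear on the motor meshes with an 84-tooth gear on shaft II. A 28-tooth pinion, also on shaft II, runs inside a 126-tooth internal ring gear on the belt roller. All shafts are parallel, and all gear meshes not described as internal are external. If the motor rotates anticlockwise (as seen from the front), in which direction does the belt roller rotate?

the motor → shaft II: external mesh, 1 reversal → CW.
shaft II → the belt roller: internal mesh, same direction → CW.
1 reversal in total — an odd number — so the belt roller turns opposite to the motor.

clockwise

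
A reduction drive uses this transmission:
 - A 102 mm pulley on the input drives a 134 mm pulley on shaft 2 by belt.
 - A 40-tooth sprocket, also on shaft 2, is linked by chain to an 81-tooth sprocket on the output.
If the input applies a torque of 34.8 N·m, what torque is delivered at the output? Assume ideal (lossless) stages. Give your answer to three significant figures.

Belt: ratio = 134/102 = 1.3137; torque at shaft 2 = 34.8 × 1.3137 = 45.718 N·m.
Chain: ratio = 81/40 = 2.025; torque at the output = 45.718 × 2.025 = 92.578 N·m.

92.6 N·m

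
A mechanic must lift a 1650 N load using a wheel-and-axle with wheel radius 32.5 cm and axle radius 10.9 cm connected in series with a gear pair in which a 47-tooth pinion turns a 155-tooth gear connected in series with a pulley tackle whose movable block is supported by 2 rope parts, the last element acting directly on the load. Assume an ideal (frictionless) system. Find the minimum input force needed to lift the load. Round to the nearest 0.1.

83.9 N

Wheel-and-axle MA = R/r = 32.5/10.9 = 2.9817.
Gear pair MA = 155/47 = 3.2979.
Block-and-tackle MA = number of supporting rope parts = 2.
Combined ideal MA = 2.9817 × 3.2979 × 2 = 19.666.
Effort = load / MA = 1650 / 19.666 = 83.9 N.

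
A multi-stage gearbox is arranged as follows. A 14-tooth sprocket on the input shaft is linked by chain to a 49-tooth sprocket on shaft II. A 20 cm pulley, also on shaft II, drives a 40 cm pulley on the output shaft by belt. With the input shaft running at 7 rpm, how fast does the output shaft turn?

1 rpm

Chain: ratio = 49/14 = 3.5, so shaft II turns at 7 / 3.5 = 2 rpm.
Belt: ratio = 40/20 = 2, so the output shaft turns at 2 / 2 = 1 rpm.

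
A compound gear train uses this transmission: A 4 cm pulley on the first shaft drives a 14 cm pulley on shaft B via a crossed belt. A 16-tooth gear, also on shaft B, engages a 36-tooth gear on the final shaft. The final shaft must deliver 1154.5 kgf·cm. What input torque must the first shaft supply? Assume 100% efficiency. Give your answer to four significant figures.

Overall ratio R = 3.5 × 2.25 = 7.875.
Input torque = output torque / R = 1154.5 / 7.875 = 146.6 kgf·cm.

146.6 kgf·cm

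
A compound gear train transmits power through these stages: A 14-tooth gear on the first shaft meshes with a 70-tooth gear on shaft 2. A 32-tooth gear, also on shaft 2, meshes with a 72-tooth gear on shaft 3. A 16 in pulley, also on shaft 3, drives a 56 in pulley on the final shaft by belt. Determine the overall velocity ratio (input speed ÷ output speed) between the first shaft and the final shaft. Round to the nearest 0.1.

39.4

Each stage contributes driven/driver: gear mesh 70/14 = 5, gear mesh 72/32 = 2.25, belt 56/16 = 3.5.
Overall: 5 × 2.25 × 3.5 = 39.375.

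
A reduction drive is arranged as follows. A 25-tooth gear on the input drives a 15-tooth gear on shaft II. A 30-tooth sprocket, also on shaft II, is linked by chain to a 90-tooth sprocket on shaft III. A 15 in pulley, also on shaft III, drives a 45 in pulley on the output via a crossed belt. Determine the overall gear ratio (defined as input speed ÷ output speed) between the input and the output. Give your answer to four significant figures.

5.400

Each stage contributes driven/driver: gear mesh 15/25 = 0.6, chain 90/30 = 3, belt 45/15 = 3.
Overall: 0.6 × 3 × 3 = 5.4.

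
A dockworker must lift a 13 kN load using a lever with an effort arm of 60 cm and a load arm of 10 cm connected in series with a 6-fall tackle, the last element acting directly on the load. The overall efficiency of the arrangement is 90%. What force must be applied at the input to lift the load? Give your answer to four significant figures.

0.4012 kN

Lever MA = effort arm / load arm = 60/10 = 6.
Block-and-tackle MA = number of supporting rope parts = 6.
Combined ideal MA = 6 × 6 = 36.
Actual MA = 36 × 0.90 = 32.4.
Effort = load / actual MA = 13 / 32.4 = 0.40123 kN.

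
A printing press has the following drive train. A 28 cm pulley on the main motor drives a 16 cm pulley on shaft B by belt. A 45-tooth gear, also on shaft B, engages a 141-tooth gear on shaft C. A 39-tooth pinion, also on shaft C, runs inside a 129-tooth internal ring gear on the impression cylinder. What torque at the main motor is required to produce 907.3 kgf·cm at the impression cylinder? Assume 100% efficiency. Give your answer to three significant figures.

Overall ratio R = 0.57143 × 3.1333 × 3.3077 = 5.9223.
Input torque = output torque / R = 907.3 / 5.9223 = 153.2 kgf·cm.

153 kgf·cm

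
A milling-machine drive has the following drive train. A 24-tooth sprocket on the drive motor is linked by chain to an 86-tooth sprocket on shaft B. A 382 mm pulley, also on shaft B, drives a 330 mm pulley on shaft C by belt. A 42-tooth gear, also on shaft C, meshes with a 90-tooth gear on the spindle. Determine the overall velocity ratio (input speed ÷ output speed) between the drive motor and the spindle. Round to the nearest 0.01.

Each stage contributes driven/driver: chain 86/24 = 3.5833, belt 330/382 = 0.86387, gear mesh 90/42 = 2.1429.
Overall: 3.5833 × 0.86387 × 2.1429 = 6.6333.

6.63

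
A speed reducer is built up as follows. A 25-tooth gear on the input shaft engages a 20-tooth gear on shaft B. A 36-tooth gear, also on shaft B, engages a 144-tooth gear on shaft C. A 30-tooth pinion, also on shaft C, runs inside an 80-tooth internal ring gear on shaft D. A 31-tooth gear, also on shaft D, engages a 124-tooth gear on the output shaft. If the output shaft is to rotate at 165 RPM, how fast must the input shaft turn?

Overall ratio R = 0.8 × 4 × 2.6667 × 4 = 34.133.
Required input speed = output speed × R = 165 × 34.133 = 5632 RPM.

5632 RPM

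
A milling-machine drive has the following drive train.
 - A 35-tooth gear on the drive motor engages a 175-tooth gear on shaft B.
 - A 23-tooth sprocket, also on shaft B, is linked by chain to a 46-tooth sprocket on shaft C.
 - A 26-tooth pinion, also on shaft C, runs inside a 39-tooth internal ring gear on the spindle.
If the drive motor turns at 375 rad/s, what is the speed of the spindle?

the drive motor → shaft B (gear mesh, 175/35): 375 ÷ 5 = 75 rad/s
shaft B → shaft C (chain, 46/23): 75 ÷ 2 = 37.5 rad/s
shaft C → the spindle (internal gear, 39/26): 37.5 ÷ 1.5 = 25 rad/s

25 rad/s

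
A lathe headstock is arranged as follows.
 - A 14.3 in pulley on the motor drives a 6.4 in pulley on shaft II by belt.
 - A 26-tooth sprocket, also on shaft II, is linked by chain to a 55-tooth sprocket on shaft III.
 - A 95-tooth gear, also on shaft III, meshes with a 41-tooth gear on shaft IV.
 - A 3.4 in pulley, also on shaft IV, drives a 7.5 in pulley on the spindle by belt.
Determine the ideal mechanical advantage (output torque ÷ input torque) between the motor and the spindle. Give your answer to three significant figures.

0.901

Each stage contributes driven/driver: belt 6.4/14.3 = 0.44755, chain 55/26 = 2.1154, gear mesh 41/95 = 0.43158, belt 7.5/3.4 = 2.2059.
Overall: 0.44755 × 2.1154 × 0.43158 × 2.2059 = 0.90131.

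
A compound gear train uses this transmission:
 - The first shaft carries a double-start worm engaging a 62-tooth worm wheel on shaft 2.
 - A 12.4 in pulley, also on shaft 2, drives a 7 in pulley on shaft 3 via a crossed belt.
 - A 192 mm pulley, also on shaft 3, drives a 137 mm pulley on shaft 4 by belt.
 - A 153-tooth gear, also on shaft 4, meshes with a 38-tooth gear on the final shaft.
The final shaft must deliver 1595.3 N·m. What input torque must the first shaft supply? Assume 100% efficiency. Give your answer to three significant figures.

514 N·m

Overall ratio R = 31 × 0.56452 × 0.71354 × 0.24837 = 3.1013.
Input torque = output torque / R = 1595.3 / 3.1013 = 514.39 N·m.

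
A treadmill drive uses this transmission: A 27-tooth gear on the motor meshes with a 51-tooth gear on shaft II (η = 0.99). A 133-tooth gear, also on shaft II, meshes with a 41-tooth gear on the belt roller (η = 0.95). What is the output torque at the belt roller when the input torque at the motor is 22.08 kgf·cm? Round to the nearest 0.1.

12.1 kgf·cm

After the gear mesh (51/27): 22.08 × 1.8889 × 0.99 = 41.29 kgf·cm
After the gear mesh (41/133): 41.29 × 0.30827 × 0.95 = 12.092 kgf·cm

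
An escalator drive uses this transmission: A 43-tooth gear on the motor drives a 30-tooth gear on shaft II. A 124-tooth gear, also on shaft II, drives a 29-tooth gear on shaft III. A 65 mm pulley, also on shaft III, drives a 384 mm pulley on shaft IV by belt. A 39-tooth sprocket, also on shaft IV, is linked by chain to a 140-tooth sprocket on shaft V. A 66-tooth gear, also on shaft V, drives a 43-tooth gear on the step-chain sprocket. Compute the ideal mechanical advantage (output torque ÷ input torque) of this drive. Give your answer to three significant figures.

2.25

Each stage contributes driven/driver: gear mesh 30/43 = 0.69767, gear mesh 29/124 = 0.23387, belt 384/65 = 5.9077, chain 140/39 = 3.5897, gear mesh 43/66 = 0.65152.
Overall: 0.69767 × 0.23387 × 5.9077 × 3.5897 × 0.65152 = 2.2544.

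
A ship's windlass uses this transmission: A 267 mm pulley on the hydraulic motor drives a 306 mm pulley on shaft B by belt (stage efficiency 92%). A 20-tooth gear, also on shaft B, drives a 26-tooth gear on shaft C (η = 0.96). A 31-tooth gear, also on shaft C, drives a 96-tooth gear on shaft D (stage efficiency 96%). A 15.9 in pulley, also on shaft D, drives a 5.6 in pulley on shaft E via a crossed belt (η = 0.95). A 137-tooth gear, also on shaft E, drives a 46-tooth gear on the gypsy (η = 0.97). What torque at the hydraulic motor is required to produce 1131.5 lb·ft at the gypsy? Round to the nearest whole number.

Overall ratio R = 1.1461 × 1.3 × 3.0968 × 0.3522 × 0.33577 = 0.54562; overall efficiency η = 0.92 × 0.96 × 0.96 × 0.95 × 0.97 = 0.7813.
Input torque = output torque / (R × η) = 1131.5 / (0.54562 × 0.7813) = 2654.2 lb·ft.

2654 lb·ft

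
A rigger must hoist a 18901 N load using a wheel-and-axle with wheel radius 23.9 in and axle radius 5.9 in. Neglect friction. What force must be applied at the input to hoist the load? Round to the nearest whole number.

Wheel-and-axle MA = R/r = 23.9/5.9 = 4.0508.
Effort = load / MA = 18901 / 4.0508 = 4665.9 N.

4666 N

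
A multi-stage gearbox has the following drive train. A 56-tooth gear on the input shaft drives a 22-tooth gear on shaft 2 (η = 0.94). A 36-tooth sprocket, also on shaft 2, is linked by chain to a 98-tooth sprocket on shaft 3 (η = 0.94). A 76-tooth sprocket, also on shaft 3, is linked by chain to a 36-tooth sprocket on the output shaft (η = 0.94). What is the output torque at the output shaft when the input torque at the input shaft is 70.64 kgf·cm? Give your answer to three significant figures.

29.7 kgf·cm

gear mesh 22/56 = 0.39286 → τ = 70.64·0.39286·0.94 = 26.086 kgf·cm
chain 98/36 = 2.7222 → τ = 26.086·2.7222·0.94 = 66.752 kgf·cm
chain 36/76 = 0.47368 → τ = 66.752·0.47368·0.94 = 29.722 kgf·cm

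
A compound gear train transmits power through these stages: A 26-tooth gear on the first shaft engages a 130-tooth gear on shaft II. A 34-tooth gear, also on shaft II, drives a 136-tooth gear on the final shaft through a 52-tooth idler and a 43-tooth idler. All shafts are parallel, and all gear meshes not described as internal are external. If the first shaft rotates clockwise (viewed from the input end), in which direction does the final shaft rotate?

clockwise

the first shaft → shaft II: external mesh, 1 reversal → CCW.
shaft II → the final shaft: driver → idler → idler → driven is 3 external meshes, 3 reversals → CW.
4 reversals in total — an even number — so the final shaft turns the same way as the first shaft.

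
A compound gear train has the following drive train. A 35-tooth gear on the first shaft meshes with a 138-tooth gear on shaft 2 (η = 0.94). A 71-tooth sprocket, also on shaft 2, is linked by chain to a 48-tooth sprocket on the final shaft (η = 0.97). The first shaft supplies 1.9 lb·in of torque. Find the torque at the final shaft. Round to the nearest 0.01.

gear mesh 138/35 = 3.9429 → τ = 1.9·3.9429·0.94 = 7.0419 lb·in
chain 48/71 = 0.67606 → τ = 7.0419·0.67606·0.97 = 4.6179 lb·in

4.62 lb·in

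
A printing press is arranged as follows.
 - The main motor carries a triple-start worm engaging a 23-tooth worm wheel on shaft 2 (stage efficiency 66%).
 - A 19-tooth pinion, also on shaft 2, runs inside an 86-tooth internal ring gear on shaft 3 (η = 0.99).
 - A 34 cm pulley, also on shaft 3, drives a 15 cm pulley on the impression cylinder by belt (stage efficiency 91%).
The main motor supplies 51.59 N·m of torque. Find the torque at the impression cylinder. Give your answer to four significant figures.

Worm: ratio = 23/3 = 7.6667; torque at shaft 2 = 51.59 × 7.6667 × 0.66 = 261.05 N·m.
Internal gear: ratio = 86/19 = 4.5263; torque at shaft 3 = 261.05 × 4.5263 × 0.99 = 1169.8 N·m.
Belt: ratio = 15/34 = 0.44118; torque at the impression cylinder = 1169.8 × 0.44118 × 0.91 = 469.62 N·m.

469.6 N·m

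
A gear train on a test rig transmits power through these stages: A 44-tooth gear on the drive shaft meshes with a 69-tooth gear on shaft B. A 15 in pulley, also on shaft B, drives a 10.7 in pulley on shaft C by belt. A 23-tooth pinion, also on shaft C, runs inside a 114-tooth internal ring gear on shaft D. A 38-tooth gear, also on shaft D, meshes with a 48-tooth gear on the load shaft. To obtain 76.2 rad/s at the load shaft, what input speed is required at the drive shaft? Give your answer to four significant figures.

533.7 rad/s

Overall ratio R = 1.5682 × 0.71333 × 4.9565 × 1.2632 = 7.0036.
Required input speed = output speed × R = 76.2 × 7.0036 = 533.68 rad/s.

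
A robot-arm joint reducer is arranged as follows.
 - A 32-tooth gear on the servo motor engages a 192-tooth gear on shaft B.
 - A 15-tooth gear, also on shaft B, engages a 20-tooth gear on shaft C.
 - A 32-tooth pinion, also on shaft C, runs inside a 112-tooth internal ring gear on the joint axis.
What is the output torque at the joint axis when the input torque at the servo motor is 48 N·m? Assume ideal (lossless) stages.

After the gear mesh (192/32): 48 × 6 = 288 N·m
After the gear mesh (20/15): 288 × 1.3333 = 384 N·m
After the internal gear (112/32): 384 × 3.5 = 1344 N·m

1344 N·m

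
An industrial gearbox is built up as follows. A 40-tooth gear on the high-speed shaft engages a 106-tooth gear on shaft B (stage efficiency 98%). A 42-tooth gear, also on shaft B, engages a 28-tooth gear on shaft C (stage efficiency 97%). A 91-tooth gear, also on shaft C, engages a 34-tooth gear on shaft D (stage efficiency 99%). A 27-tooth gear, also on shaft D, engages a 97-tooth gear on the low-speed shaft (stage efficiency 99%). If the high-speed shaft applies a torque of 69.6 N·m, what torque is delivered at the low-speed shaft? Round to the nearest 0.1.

153.8 N·m

After the gear mesh (106/40): 69.6 × 2.65 × 0.98 = 180.75 N·m
After the gear mesh (28/42): 180.75 × 0.66667 × 0.97 = 116.89 N·m
After the gear mesh (34/91): 116.89 × 0.37363 × 0.99 = 43.235 N·m
After the gear mesh (97/27): 43.235 × 3.5926 × 0.99 = 153.77 N·m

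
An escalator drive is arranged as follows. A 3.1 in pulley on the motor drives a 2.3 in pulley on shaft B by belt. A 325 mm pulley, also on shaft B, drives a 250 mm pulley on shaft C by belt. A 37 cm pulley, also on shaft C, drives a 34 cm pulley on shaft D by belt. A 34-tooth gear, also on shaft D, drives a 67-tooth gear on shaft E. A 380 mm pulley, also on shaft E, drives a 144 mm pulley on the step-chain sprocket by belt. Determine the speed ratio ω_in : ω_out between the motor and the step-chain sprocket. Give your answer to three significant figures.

Each stage contributes driven/driver: belt 2.3/3.1 = 0.74194, belt 250/325 = 0.76923, belt 34/37 = 0.91892, gear mesh 67/34 = 1.9706, belt 144/380 = 0.37895.
Overall: 0.74194 × 0.76923 × 0.91892 × 1.9706 × 0.37895 = 0.39163.

0.392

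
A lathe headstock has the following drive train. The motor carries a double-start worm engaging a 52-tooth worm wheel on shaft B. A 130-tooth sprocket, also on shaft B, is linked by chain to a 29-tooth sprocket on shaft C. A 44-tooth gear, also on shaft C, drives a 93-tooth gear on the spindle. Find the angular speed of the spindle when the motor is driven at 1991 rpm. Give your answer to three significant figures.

162 rpm

Worm: ratio = 52/2 = 26, so shaft B turns at 1991 / 26 = 76.577 rpm.
Chain: ratio = 29/130 = 0.22308, so shaft C turns at 76.577 / 0.22308 = 343.28 rpm.
Gear mesh: ratio = 93/44 = 2.1136, so the spindle turns at 343.28 / 2.1136 = 162.41 rpm.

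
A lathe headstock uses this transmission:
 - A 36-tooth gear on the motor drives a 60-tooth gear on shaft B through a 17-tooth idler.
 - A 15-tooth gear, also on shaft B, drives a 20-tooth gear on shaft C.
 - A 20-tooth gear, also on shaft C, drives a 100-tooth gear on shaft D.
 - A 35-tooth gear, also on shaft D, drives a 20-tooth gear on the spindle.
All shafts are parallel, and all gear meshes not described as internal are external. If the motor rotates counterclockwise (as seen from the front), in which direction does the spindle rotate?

the motor → shaft B: driver → idler → driven is 2 external meshes, 2 reversals → CCW.
shaft B → shaft C: external mesh, 1 reversal → CW.
shaft C → shaft D: external mesh, 1 reversal → CCW.
shaft D → the spindle: external mesh, 1 reversal → CW.
5 reversals in total — an odd number — so the spindle turns opposite to the motor.

clockwise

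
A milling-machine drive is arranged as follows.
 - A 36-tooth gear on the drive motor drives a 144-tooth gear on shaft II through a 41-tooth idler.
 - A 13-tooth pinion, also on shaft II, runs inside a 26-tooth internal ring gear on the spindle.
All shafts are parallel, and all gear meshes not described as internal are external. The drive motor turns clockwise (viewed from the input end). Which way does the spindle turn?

clockwise

the drive motor → shaft II: driver → idler → driven is 2 external meshes, 2 reversals → CW.
shaft II → the spindle: internal mesh, same direction → CW.
2 reversals in total — an even number — so the spindle turns the same way as the drive motor.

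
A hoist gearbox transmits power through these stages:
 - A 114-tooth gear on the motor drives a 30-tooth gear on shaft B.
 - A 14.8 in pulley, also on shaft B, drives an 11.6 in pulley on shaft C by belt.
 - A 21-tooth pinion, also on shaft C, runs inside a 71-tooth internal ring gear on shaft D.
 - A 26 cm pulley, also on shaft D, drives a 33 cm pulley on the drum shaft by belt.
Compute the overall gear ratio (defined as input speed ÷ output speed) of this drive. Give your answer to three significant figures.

Each stage contributes driven/driver: gear mesh 30/114 = 0.26316, belt 11.6/14.8 = 0.78378, internal gear 71/21 = 3.381, belt 33/26 = 1.2692.
Overall: 0.26316 × 0.78378 × 3.381 × 1.2692 = 0.8851.

0.885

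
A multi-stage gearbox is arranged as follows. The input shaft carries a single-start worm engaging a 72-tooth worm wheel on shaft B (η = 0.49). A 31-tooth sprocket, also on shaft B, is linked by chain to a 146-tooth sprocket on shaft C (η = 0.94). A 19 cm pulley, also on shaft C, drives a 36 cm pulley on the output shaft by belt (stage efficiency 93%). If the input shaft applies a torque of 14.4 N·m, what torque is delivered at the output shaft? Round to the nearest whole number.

After the worm (72/1): 14.4 × 72 × 0.49 = 508.03 N·m
After the chain (146/31): 508.03 × 4.7097 × 0.94 = 2249.1 N·m
After the belt (36/19): 2249.1 × 1.8947 × 0.93 = 3963.2 N·m

3963 N·m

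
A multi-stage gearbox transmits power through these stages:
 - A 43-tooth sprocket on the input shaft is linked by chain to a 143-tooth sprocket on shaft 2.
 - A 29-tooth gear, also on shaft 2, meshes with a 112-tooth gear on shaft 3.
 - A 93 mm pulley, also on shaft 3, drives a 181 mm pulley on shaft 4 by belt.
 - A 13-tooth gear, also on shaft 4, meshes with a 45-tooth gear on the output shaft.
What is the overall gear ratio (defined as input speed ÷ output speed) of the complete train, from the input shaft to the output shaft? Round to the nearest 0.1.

86.5

Each stage contributes driven/driver: chain 143/43 = 3.3256, gear mesh 112/29 = 3.8621, belt 181/93 = 1.9462, gear mesh 45/13 = 3.4615.
Overall: 3.3256 × 3.8621 × 1.9462 × 3.4615 = 86.527.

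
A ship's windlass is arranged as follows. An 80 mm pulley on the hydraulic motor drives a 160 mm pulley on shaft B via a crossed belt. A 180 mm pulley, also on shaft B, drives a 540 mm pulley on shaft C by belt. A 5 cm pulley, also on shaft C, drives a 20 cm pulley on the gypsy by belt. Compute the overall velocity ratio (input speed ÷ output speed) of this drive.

24

Each stage contributes driven/driver: belt 160/80 = 2, belt 540/180 = 3, belt 20/5 = 4.
Overall: 2 × 3 × 4 = 24.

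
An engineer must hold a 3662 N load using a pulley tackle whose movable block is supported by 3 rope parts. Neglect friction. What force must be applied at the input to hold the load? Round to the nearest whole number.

Block-and-tackle MA = number of supporting rope parts = 3.
Effort = load / MA = 3662 / 3 = 1220.7 N.

1221 N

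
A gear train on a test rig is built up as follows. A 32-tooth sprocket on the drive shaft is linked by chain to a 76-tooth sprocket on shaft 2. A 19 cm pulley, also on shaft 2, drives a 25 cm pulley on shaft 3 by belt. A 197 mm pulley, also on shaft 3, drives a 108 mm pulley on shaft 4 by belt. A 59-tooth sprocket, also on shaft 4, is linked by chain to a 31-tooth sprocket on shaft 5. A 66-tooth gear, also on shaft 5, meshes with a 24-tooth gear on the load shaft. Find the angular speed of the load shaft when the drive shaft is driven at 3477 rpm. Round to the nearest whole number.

the drive shaft → shaft 2 (chain, 76/32): 3477 ÷ 2.375 = 1464 rpm
shaft 2 → shaft 3 (belt, 25/19): 1464 ÷ 1.3158 = 1112.6 rpm
shaft 3 → shaft 4 (belt, 108/197): 1112.6 ÷ 0.54822 = 2029.5 rpm
shaft 4 → shaft 5 (chain, 31/59): 2029.5 ÷ 0.52542 = 3862.7 rpm
shaft 5 → the load shaft (gear mesh, 24/66): 3862.7 ÷ 0.36364 = 10622 rpm

10622 rpm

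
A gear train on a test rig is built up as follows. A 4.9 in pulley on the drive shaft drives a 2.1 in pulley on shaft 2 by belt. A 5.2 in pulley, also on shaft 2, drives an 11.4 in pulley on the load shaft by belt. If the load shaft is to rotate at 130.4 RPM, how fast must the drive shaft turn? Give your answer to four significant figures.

122.5 RPM

Overall ratio R = 0.42857 × 2.1923 = 0.93956.
Required input speed = output speed × R = 130.4 × 0.93956 = 122.52 RPM.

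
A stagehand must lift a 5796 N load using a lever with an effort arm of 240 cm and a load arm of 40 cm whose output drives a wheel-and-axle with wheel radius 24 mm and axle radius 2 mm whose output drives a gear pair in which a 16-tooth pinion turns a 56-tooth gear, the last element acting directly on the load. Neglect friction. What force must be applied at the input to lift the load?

Lever MA = effort arm / load arm = 240/40 = 6.
Wheel-and-axle MA = R/r = 24/2 = 12.
Gear pair MA = 56/16 = 3.5.
Combined ideal MA = 6 × 12 × 3.5 = 252.
Effort = load / MA = 5796 / 252 = 23 N.

23 N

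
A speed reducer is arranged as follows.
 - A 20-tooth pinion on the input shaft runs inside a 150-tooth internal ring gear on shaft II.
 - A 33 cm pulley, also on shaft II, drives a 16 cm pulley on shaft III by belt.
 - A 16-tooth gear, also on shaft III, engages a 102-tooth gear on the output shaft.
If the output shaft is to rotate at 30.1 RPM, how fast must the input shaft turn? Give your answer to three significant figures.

Overall ratio R = 7.5 × 0.48485 × 6.375 = 23.182.
Required input speed = output speed × R = 30.1 × 23.182 = 697.77 RPM.

698 RPM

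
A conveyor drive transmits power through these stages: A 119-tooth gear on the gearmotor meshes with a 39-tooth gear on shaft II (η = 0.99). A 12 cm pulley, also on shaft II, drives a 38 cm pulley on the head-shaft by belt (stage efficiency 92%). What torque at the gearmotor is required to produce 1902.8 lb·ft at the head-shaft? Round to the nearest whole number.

Overall ratio R = 0.32773 × 3.1667 = 1.0378; overall efficiency η = 0.99 × 0.92 = 0.9108.
Input torque = output torque / (R × η) = 1902.8 / (1.0378 × 0.9108) = 2013 lb·ft.

2013 lb·ft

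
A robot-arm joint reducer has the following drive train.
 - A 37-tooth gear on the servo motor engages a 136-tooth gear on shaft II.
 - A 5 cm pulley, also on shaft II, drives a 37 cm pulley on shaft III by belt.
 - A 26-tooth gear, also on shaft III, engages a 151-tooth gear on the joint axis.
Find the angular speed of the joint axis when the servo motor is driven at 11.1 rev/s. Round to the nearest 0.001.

gear mesh 136/37 = 3.6757 → 11.1/3.6757 = 3.0199 rev/s
belt 37/5 = 7.4 → 3.0199/7.4 = 0.40809 rev/s
gear mesh 151/26 = 5.8077 → 0.40809/5.8077 = 0.070267 rev/s

0.070 rev/s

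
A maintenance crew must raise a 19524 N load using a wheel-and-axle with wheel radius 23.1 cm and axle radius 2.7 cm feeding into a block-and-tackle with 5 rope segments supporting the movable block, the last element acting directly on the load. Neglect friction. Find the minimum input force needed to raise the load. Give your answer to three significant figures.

Wheel-and-axle MA = R/r = 23.1/2.7 = 8.5556.
Block-and-tackle MA = number of supporting rope parts = 5.
Combined ideal MA = 8.5556 × 5 = 42.778.
Effort = load / MA = 19524 / 42.778 = 456.41 N.

456 N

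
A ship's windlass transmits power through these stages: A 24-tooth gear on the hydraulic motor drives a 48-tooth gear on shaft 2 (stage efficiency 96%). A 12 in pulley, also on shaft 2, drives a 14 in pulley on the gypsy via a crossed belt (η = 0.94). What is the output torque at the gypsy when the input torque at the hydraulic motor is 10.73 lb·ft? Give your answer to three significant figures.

22.6 lb·ft

gear mesh 48/24 = 2 → τ = 10.73·2·0.96 = 20.602 lb·ft
belt 14/12 = 1.1667 → τ = 20.602·1.1667·0.94 = 22.593 lb·ft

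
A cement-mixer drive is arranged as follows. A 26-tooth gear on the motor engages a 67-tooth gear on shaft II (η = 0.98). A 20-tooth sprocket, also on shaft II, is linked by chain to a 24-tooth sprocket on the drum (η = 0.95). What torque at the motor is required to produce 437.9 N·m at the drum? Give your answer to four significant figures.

152.1 N·m

Overall ratio R = 2.5769 × 1.2 = 3.0923; overall efficiency η = 0.98 × 0.95 = 0.9310.
Input torque = output torque / (R × η) = 437.9 / (3.0923 × 0.9310) = 152.1 N·m.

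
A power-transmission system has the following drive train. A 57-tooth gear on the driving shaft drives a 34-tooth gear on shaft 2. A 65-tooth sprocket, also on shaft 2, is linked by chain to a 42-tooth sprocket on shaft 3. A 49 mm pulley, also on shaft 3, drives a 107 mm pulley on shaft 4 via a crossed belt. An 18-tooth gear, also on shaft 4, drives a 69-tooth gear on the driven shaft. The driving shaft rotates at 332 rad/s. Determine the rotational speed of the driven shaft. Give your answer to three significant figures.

103 rad/s

Gear mesh: ratio = 34/57 = 0.59649, so shaft 2 turns at 332 / 0.59649 = 556.59 rad/s.
Chain: ratio = 42/65 = 0.64615, so shaft 3 turns at 556.59 / 0.64615 = 861.39 rad/s.
Belt: ratio = 107/49 = 2.1837, so shaft 4 turns at 861.39 / 2.1837 = 394.47 rad/s.
Gear mesh: ratio = 69/18 = 3.8333, so the driven shaft turns at 394.47 / 3.8333 = 102.9 rad/s.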